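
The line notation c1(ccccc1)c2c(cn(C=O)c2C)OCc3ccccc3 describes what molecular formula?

Heavy atoms from the SMILES: 19 C, 1 N, 2 O.
Implicit hydrogens by atom environment:
  11 × C (aromatic): 1 H each → 11
  5 × C (aromatic): no H
  2 × O: no H
  1 × C: 3 H
  1 × C: 2 H
  1 × C: 1 H
  1 × N (aromatic): no H
  Total hydrogens = 17.
Molecular formula: C19H17NO2

C19H17NO2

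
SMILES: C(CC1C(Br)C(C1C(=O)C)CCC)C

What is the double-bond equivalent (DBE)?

Molecular formula from the SMILES: C12H21BrO.
DoU = (2C + 2 + N − H − X)/2 = (2·12 + 2 + 0 − 21 − 1)/2 = 4/2 = 2.
(Structurally: 1 ring(s) + 1 π bond(s) = 2.)

2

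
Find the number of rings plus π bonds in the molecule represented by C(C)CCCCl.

Molecular formula from the SMILES: C5H11Cl.
DoU = (2C + 2 + N − H − X)/2 = (2·5 + 2 + 0 − 11 − 1)/2 = 0/2 = 0.
(Structurally: 0 ring(s) + 0 π bond(s) = 0.)

0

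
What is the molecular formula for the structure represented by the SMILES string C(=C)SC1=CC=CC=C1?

C8H8S

Heavy atoms from the SMILES: 8 C, 1 S.
Implicit hydrogens by atom environment:
  5 × C (aromatic): 1 H each → 5
  1 × C: 2 H
  1 × C: 1 H
  1 × C (aromatic): no H
  1 × S: no H
  Total hydrogens = 8.
Molecular formula: C8H8S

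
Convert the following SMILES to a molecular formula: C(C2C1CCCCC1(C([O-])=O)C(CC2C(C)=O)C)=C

C16H23O3-

Heavy atoms from the SMILES: 16 C, 3 O.
Implicit hydrogens by atom environment:
  6 × C: 2 H each → 12
  5 × C: 1 H each → 5
  3 × C: no H
  2 × C: 3 H each → 6
  2 × O: no H
  1 × O (charge -1): no H
  Total hydrogens = 23.
Net charge -1.
Molecular formula: C16H23O3-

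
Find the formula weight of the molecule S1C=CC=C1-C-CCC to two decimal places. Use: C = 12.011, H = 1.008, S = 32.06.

140.24

Molecular formula: C8H12S.
M = 8×12.011 + 12×1.008 + 1×32.06 = 140.24 g/mol.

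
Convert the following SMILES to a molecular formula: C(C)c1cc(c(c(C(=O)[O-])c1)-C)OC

Heavy atoms from the SMILES: 11 C, 3 O.
Implicit hydrogens by atom environment:
  4 × C (aromatic): no H
  3 × C: 3 H each → 9
  2 × C (aromatic): 1 H each → 2
  2 × O: no H
  1 × C: 2 H
  1 × C: no H
  1 × O (charge -1): no H
  Total hydrogens = 13.
Net charge -1.
Molecular formula: C11H13O3-

C11H13O3-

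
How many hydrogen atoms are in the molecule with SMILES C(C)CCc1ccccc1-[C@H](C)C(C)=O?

Hydrogens are implicit in SMILES; fill each atom to its normal valence:
  4 × C (aromatic): 1 H each → 4
  3 × C: 3 H each → 9
  3 × C: 2 H each → 6
  2 × C (aromatic): no H
  1 × C: 1 H
  1 × C: no H
  1 × O: no H
  Total hydrogens = 20.

20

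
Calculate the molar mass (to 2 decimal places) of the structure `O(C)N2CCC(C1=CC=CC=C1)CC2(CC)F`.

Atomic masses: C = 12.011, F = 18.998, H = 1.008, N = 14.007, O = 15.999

237.32

Molecular formula: C14H20FNO.
M = 14×12.011 + 1×18.998 + 20×1.008 + 1×14.007 + 1×15.999 = 237.32 g/mol.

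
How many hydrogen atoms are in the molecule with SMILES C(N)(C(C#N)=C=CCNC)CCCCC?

21

Hydrogens are implicit in SMILES; fill each atom to its normal valence:
  5 × C: 2 H each → 10
  3 × C: no H
  2 × C: 3 H each → 6
  2 × C: 1 H each → 2
  1 × N: 2 H
  1 × N: 1 H
  1 × N: no H
  Total hydrogens = 21.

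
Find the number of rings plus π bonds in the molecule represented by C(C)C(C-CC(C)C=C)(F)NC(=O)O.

Molecular formula from the SMILES: C10H18FNO2.
DoU = (2C + 2 + N − H − X)/2 = (2·10 + 2 + 1 − 18 − 1)/2 = 4/2 = 2.
(Structurally: 0 ring(s) + 2 π bond(s) = 2.)

2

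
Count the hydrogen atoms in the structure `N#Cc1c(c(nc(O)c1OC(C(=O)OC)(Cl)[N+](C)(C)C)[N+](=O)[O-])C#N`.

Hydrogens are implicit in SMILES; fill each atom to its normal valence:
  5 × C (aromatic): no H
  4 × C: 3 H each → 12
  4 × C: no H
  4 × O: no H
  2 × N: no H
  2 × N (charge +1): no H
  1 × Cl: no H
  1 × N (aromatic): no H
  1 × O: 1 H
  1 × O (charge -1): no H
  Total hydrogens = 13.

13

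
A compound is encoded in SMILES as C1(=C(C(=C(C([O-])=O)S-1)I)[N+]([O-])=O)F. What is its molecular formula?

Heavy atoms from the SMILES: 5 C, 1 F, 1 I, 1 N, 4 O, 1 S.
Implicit hydrogens by atom environment:
  4 × C (aromatic): no H
  2 × O: no H
  2 × O (charge -1): no H
  1 × C: no H
  1 × F: no H
  1 × I: no H
  1 × N (charge +1): no H
  1 × S (aromatic): no H
  Total hydrogens = 0.
Net charge -1.
Molecular formula: C5FINO4S-

C5FINO4S-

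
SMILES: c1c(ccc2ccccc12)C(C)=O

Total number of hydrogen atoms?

10

Hydrogens are implicit in SMILES; fill each atom to its normal valence:
  7 × C (aromatic): 1 H each → 7
  3 × C (aromatic): no H
  1 × C: 3 H
  1 × C: no H
  1 × O: no H
  Total hydrogens = 10.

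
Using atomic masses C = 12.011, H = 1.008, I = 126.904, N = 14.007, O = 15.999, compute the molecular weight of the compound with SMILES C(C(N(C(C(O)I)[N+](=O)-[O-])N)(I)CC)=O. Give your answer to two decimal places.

Molecular formula: C6H11I2N3O4.
M = 6×12.011 + 11×1.008 + 2×126.904 + 3×14.007 + 4×15.999 = 442.98 g/mol.

442.98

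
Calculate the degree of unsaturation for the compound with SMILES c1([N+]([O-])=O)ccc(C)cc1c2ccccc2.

Molecular formula from the SMILES: C13H11NO2.
DoU = (2C + 2 + N − H − X)/2 = (2·13 + 2 + 1 − 11 − 0)/2 = 18/2 = 9.
(Structurally: 2 ring(s) + 7 π bond(s) = 9.)

9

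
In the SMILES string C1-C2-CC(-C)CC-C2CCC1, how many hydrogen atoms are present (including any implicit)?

20

Hydrogens are implicit in SMILES; fill each atom to its normal valence:
  7 × C: 2 H each → 14
  3 × C: 1 H each → 3
  1 × C: 3 H
  Total hydrogens = 20.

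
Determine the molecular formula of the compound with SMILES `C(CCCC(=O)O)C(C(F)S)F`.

Heavy atoms from the SMILES: 7 C, 2 F, 2 O, 1 S.
Implicit hydrogens by atom environment:
  4 × C: 2 H each → 8
  2 × C: 1 H each → 2
  2 × F: no H
  1 × C: no H
  1 × O: 1 H
  1 × O: no H
  1 × S: 1 H
  Total hydrogens = 12.
Molecular formula: C7H12F2O2S

C7H12F2O2S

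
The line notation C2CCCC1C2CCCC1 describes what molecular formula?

C10H18

Heavy atoms from the SMILES: 10 C.
Implicit hydrogens by atom environment:
  8 × C: 2 H each → 16
  2 × C: 1 H each → 2
  Total hydrogens = 18.
Molecular formula: C10H18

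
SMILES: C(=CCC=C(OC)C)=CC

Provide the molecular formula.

Heavy atoms from the SMILES: 9 C, 1 O.
Implicit hydrogens by atom environment:
  3 × C: 3 H each → 9
  3 × C: 1 H each → 3
  2 × C: no H
  1 × C: 2 H
  1 × O: no H
  Total hydrogens = 14.
Molecular formula: C9H14O

C9H14O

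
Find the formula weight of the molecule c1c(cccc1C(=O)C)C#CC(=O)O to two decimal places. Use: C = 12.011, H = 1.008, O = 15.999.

Molecular formula: C11H8O3.
M = 11×12.011 + 8×1.008 + 3×15.999 = 188.18 g/mol.

188.18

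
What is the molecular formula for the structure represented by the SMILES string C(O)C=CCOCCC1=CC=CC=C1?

C12H16O2

Heavy atoms from the SMILES: 12 C, 2 O.
Implicit hydrogens by atom environment:
  5 × C (aromatic): 1 H each → 5
  4 × C: 2 H each → 8
  2 × C: 1 H each → 2
  1 × C (aromatic): no H
  1 × O: 1 H
  1 × O: no H
  Total hydrogens = 16.
Molecular formula: C12H16O2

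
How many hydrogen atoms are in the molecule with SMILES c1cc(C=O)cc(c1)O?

Hydrogens are implicit in SMILES; fill each atom to its normal valence:
  4 × C (aromatic): 1 H each → 4
  2 × C (aromatic): no H
  1 × C: 1 H
  1 × O: 1 H
  1 × O: no H
  Total hydrogens = 6.

6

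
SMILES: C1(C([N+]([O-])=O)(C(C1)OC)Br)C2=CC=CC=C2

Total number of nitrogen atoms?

1

The symbol for nitrogen appears 1 time in the SMILES.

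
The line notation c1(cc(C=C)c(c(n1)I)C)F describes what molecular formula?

C8H7FIN

Heavy atoms from the SMILES: 8 C, 1 F, 1 I, 1 N.
Implicit hydrogens by atom environment:
  4 × C (aromatic): no H
  1 × C: 3 H
  1 × C: 2 H
  1 × C (aromatic): 1 H
  1 × C: 1 H
  1 × F: no H
  1 × I: no H
  1 × N (aromatic): no H
  Total hydrogens = 7.
Molecular formula: C8H7FIN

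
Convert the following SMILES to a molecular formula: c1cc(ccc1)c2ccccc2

Heavy atoms from the SMILES: 12 C.
Implicit hydrogens by atom environment:
  10 × C (aromatic): 1 H each → 10
  2 × C (aromatic): no H
  Total hydrogens = 10.
Molecular formula: C12H10

C12H10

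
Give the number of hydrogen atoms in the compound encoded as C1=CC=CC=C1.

6

Hydrogens are implicit in SMILES; fill each atom to its normal valence:
  6 × C (aromatic): 1 H each → 6
  Total hydrogens = 6.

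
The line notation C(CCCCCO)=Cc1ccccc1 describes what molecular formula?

C13H18O

Heavy atoms from the SMILES: 13 C, 1 O.
Implicit hydrogens by atom environment:
  5 × C: 2 H each → 10
  5 × C (aromatic): 1 H each → 5
  2 × C: 1 H each → 2
  1 × C (aromatic): no H
  1 × O: 1 H
  Total hydrogens = 18.
Molecular formula: C13H18O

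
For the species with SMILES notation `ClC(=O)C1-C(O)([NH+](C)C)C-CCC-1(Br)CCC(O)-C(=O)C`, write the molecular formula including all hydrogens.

Heavy atoms from the SMILES: 1 Br, 14 C, 1 Cl, 1 N, 4 O.
Implicit hydrogens by atom environment:
  5 × C: 2 H each → 10
  4 × C: no H
  3 × C: 3 H each → 9
  2 × C: 1 H each → 2
  2 × O: 1 H each → 2
  2 × O: no H
  1 × Br: no H
  1 × Cl: no H
  1 × N (charge +1): 1 H
  Total hydrogens = 24.
Net charge +1.
Molecular formula: C14H24BrClNO4+

C14H24BrClNO4+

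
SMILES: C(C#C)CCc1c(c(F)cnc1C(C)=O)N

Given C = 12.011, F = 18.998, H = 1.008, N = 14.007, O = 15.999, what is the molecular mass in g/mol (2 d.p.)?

220.25

Molecular formula: C12H13FN2O.
M = 12×12.011 + 1×18.998 + 13×1.008 + 2×14.007 + 1×15.999 = 220.25 g/mol.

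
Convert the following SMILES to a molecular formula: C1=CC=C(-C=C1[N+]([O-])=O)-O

Heavy atoms from the SMILES: 6 C, 1 N, 3 O.
Implicit hydrogens by atom environment:
  4 × C (aromatic): 1 H each → 4
  2 × C (aromatic): no H
  1 × N (charge +1): no H
  1 × O: 1 H
  1 × O: no H
  1 × O (charge -1): no H
  Total hydrogens = 5.
Molecular formula: C6H5NO3

C6H5NO3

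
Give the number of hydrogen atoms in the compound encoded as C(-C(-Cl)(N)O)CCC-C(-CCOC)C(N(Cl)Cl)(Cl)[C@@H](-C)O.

24

Hydrogens are implicit in SMILES; fill each atom to its normal valence:
  6 × C: 2 H each → 12
  4 × Cl: no H
  2 × C: 3 H each → 6
  2 × C: 1 H each → 2
  2 × C: no H
  2 × O: 1 H each → 2
  1 × N: 2 H
  1 × N: no H
  1 × O: no H
  Total hydrogens = 24.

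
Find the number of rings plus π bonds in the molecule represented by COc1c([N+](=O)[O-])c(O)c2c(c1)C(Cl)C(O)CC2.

6

Molecular formula from the SMILES: C11H12ClNO5.
DoU = (2C + 2 + N − H − X)/2 = (2·11 + 2 + 1 − 12 − 1)/2 = 12/2 = 6.
(Structurally: 2 ring(s) + 4 π bond(s) = 6.)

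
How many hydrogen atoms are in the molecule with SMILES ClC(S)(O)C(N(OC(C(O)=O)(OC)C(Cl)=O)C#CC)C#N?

Hydrogens are implicit in SMILES; fill each atom to its normal valence:
  7 × C: no H
  4 × O: no H
  2 × C: 3 H each → 6
  2 × Cl: no H
  2 × N: no H
  2 × O: 1 H each → 2
  1 × C: 1 H
  1 × S: 1 H
  Total hydrogens = 10.

10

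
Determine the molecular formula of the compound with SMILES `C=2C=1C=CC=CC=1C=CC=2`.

C10H8

Heavy atoms from the SMILES: 10 C.
Implicit hydrogens by atom environment:
  8 × C (aromatic): 1 H each → 8
  2 × C (aromatic): no H
  Total hydrogens = 8.
Molecular formula: C10H8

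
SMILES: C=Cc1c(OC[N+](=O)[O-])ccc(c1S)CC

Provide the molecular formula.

Heavy atoms from the SMILES: 11 C, 1 N, 3 O, 1 S.
Implicit hydrogens by atom environment:
  4 × C (aromatic): no H
  3 × C: 2 H each → 6
  2 × C (aromatic): 1 H each → 2
  2 × O: no H
  1 × C: 3 H
  1 × C: 1 H
  1 × N (charge +1): no H
  1 × O (charge -1): no H
  1 × S: 1 H
  Total hydrogens = 13.
Molecular formula: C11H13NO3S

C11H13NO3S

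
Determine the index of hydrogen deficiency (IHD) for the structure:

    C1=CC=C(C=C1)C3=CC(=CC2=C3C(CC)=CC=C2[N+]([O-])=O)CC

Molecular formula from the SMILES: C20H19NO2.
DoU = (2C + 2 + N − H − X)/2 = (2·20 + 2 + 1 − 19 − 0)/2 = 24/2 = 12.
(Structurally: 3 ring(s) + 9 π bond(s) = 12.)

12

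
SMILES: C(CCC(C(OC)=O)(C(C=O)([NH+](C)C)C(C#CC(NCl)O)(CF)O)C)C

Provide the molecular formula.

C17H29ClFN2O5+

Heavy atoms from the SMILES: 17 C, 1 Cl, 1 F, 2 N, 5 O.
Implicit hydrogens by atom environment:
  6 × C: no H
  5 × C: 3 H each → 15
  4 × C: 2 H each → 8
  3 × O: no H
  2 × C: 1 H each → 2
  2 × O: 1 H each → 2
  1 × Cl: no H
  1 × F: no H
  1 × N (charge +1): 1 H
  1 × N: 1 H
  Total hydrogens = 29.
Net charge +1.
Molecular formula: C17H29ClFN2O5+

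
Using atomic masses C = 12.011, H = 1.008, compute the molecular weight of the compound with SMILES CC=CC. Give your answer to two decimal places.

56.11

Molecular formula: C4H8.
M = 4×12.011 + 8×1.008 = 56.11 g/mol.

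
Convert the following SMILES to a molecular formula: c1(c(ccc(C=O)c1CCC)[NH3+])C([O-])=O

Heavy atoms from the SMILES: 11 C, 1 N, 3 O.
Implicit hydrogens by atom environment:
  4 × C (aromatic): no H
  2 × C: 2 H each → 4
  2 × C (aromatic): 1 H each → 2
  2 × O: no H
  1 × C: 3 H
  1 × C: 1 H
  1 × C: no H
  1 × N (charge +1): 3 H
  1 × O (charge -1): no H
  Total hydrogens = 13.
Molecular formula: C11H13NO3

C11H13NO3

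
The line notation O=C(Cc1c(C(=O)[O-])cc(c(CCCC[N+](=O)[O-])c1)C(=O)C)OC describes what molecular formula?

C16H18NO7-

Heavy atoms from the SMILES: 16 C, 1 N, 7 O.
Implicit hydrogens by atom environment:
  5 × C: 2 H each → 10
  5 × O: no H
  4 × C (aromatic): no H
  3 × C: no H
  2 × C: 3 H each → 6
  2 × C (aromatic): 1 H each → 2
  2 × O (charge -1): no H
  1 × N (charge +1): no H
  Total hydrogens = 18.
Net charge -1.
Molecular formula: C16H18NO7-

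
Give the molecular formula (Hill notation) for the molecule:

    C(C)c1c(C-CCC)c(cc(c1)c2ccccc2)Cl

C18H21Cl

Heavy atoms from the SMILES: 18 C, 1 Cl.
Implicit hydrogens by atom environment:
  7 × C (aromatic): 1 H each → 7
  5 × C (aromatic): no H
  4 × C: 2 H each → 8
  2 × C: 3 H each → 6
  1 × Cl: no H
  Total hydrogens = 21.
Molecular formula: C18H21Cl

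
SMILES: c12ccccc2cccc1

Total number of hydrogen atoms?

Hydrogens are implicit in SMILES; fill each atom to its normal valence:
  8 × C (aromatic): 1 H each → 8
  2 × C (aromatic): no H
  Total hydrogens = 8.

8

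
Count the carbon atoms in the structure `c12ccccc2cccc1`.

The symbol for carbon appears 10 times in the SMILES. Lowercase c denotes aromatic carbon and counts toward C.

10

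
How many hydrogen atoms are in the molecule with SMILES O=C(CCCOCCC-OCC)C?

20

Hydrogens are implicit in SMILES; fill each atom to its normal valence:
  7 × C: 2 H each → 14
  3 × O: no H
  2 × C: 3 H each → 6
  1 × C: no H
  Total hydrogens = 20.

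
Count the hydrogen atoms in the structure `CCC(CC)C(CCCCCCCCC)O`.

32

Hydrogens are implicit in SMILES; fill each atom to its normal valence:
  10 × C: 2 H each → 20
  3 × C: 3 H each → 9
  2 × C: 1 H each → 2
  1 × O: 1 H
  Total hydrogens = 32.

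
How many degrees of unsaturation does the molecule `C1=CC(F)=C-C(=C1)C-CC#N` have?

6

Molecular formula from the SMILES: C9H8FN.
DoU = (2C + 2 + N − H − X)/2 = (2·9 + 2 + 1 − 8 − 1)/2 = 12/2 = 6.
(Structurally: 1 ring(s) + 5 π bond(s) = 6.)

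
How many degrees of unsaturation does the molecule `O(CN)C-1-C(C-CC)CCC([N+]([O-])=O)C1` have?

Molecular formula from the SMILES: C10H20N2O3.
DoU = (2C + 2 + N − H − X)/2 = (2·10 + 2 + 2 − 20 − 0)/2 = 4/2 = 2.
(Structurally: 1 ring(s) + 1 π bond(s) = 2.)

2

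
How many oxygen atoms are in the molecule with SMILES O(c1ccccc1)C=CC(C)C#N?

The symbol for oxygen appears 1 time in the SMILES.

1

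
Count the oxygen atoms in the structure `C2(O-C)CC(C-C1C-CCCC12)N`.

1

The symbol for oxygen appears 1 time in the SMILES.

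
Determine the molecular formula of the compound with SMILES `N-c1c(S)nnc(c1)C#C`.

Heavy atoms from the SMILES: 6 C, 3 N, 1 S.
Implicit hydrogens by atom environment:
  3 × C (aromatic): no H
  2 × N (aromatic): no H
  1 × C (aromatic): 1 H
  1 × C: 1 H
  1 × C: no H
  1 × N: 2 H
  1 × S: 1 H
  Total hydrogens = 5.
Molecular formula: C6H5N3S

C6H5N3S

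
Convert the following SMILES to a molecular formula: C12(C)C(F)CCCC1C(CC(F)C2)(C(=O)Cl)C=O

C13H17ClF2O2

Heavy atoms from the SMILES: 13 C, 1 Cl, 2 F, 2 O.
Implicit hydrogens by atom environment:
  5 × C: 2 H each → 10
  4 × C: 1 H each → 4
  3 × C: no H
  2 × F: no H
  2 × O: no H
  1 × C: 3 H
  1 × Cl: no H
  Total hydrogens = 17.
Molecular formula: C13H17ClF2O2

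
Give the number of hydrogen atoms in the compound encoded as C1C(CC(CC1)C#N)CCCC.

Hydrogens are implicit in SMILES; fill each atom to its normal valence:
  7 × C: 2 H each → 14
  2 × C: 1 H each → 2
  1 × C: 3 H
  1 × C: no H
  1 × N: no H
  Total hydrogens = 19.

19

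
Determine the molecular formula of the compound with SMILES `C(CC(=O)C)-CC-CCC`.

C9H18O

Heavy atoms from the SMILES: 9 C, 1 O.
Implicit hydrogens by atom environment:
  6 × C: 2 H each → 12
  2 × C: 3 H each → 6
  1 × C: no H
  1 × O: no H
  Total hydrogens = 18.
Molecular formula: C9H18O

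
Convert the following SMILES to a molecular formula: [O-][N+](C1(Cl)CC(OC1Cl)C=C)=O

C6H7Cl2NO3

Heavy atoms from the SMILES: 6 C, 2 Cl, 1 N, 3 O.
Implicit hydrogens by atom environment:
  3 × C: 1 H each → 3
  2 × C: 2 H each → 4
  2 × Cl: no H
  2 × O: no H
  1 × C: no H
  1 × N (charge +1): no H
  1 × O (charge -1): no H
  Total hydrogens = 7.
Molecular formula: C6H7Cl2NO3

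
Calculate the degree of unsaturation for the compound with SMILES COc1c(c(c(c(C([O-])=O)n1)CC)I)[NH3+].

Molecular formula from the SMILES: C9H11IN2O3.
DoU = (2C + 2 + N − H − X)/2 = (2·9 + 2 + 2 − 11 − 1)/2 = 10/2 = 5.
(Structurally: 1 ring(s) + 4 π bond(s) = 5.)

5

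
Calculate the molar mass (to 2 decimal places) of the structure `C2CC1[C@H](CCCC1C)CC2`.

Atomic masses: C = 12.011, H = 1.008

Molecular formula: C11H20.
M = 11×12.011 + 20×1.008 = 152.28 g/mol.

152.28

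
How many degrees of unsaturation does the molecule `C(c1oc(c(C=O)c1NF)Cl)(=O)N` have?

Molecular formula from the SMILES: C6H4ClFN2O3.
DoU = (2C + 2 + N − H − X)/2 = (2·6 + 2 + 2 − 4 − 2)/2 = 10/2 = 5.
(Structurally: 1 ring(s) + 4 π bond(s) = 5.)

5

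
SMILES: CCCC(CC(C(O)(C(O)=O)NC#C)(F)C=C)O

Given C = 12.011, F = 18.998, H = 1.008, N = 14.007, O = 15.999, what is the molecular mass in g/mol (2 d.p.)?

Molecular formula: C12H18FNO4.
M = 12×12.011 + 1×18.998 + 18×1.008 + 1×14.007 + 4×15.999 = 259.28 g/mol.

259.28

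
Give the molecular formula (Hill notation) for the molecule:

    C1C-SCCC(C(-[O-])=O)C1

Heavy atoms from the SMILES: 7 C, 2 O, 1 S.
Implicit hydrogens by atom environment:
  5 × C: 2 H each → 10
  1 × C: 1 H
  1 × C: no H
  1 × O: no H
  1 × O (charge -1): no H
  1 × S: no H
  Total hydrogens = 11.
Net charge -1.
Molecular formula: C7H11O2S-

C7H11O2S-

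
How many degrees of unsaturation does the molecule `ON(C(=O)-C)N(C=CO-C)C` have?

Molecular formula from the SMILES: C6H12N2O3.
DoU = (2C + 2 + N − H − X)/2 = (2·6 + 2 + 2 − 12 − 0)/2 = 4/2 = 2.
(Structurally: 0 ring(s) + 2 π bond(s) = 2.)

2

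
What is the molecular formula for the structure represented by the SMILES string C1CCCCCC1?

Heavy atoms from the SMILES: 7 C.
Implicit hydrogens by atom environment:
  7 × C: 2 H each → 14
  Total hydrogens = 14.
Molecular formula: C7H14

C7H14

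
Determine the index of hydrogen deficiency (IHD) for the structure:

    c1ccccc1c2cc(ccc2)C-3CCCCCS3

9

Molecular formula from the SMILES: C18H20S.
DoU = (2C + 2 + N − H − X)/2 = (2·18 + 2 + 0 − 20 − 0)/2 = 18/2 = 9.
(Structurally: 3 ring(s) + 6 π bond(s) = 9.)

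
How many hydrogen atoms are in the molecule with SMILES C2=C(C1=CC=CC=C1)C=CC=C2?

Hydrogens are implicit in SMILES; fill each atom to its normal valence:
  10 × C (aromatic): 1 H each → 10
  2 × C (aromatic): no H
  Total hydrogens = 10.

10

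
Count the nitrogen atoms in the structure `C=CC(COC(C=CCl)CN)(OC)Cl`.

The symbol for nitrogen appears 1 time in the SMILES.

1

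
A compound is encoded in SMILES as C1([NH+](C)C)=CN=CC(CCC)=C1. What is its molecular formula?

Heavy atoms from the SMILES: 10 C, 2 N.
Implicit hydrogens by atom environment:
  3 × C: 3 H each → 9
  3 × C (aromatic): 1 H each → 3
  2 × C: 2 H each → 4
  2 × C (aromatic): no H
  1 × N (charge +1): 1 H
  1 × N (aromatic): no H
  Total hydrogens = 17.
Net charge +1.
Molecular formula: C10H17N2+

C10H17N2+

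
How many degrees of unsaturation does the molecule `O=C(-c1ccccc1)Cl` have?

Molecular formula from the SMILES: C7H5ClO.
DoU = (2C + 2 + N − H − X)/2 = (2·7 + 2 + 0 − 5 − 1)/2 = 10/2 = 5.
(Structurally: 1 ring(s) + 4 π bond(s) = 5.)

5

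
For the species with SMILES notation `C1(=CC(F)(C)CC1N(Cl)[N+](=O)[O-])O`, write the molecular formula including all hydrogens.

C6H8ClFN2O3

Heavy atoms from the SMILES: 6 C, 1 Cl, 1 F, 2 N, 3 O.
Implicit hydrogens by atom environment:
  2 × C: 1 H each → 2
  2 × C: no H
  1 × C: 3 H
  1 × C: 2 H
  1 × Cl: no H
  1 × F: no H
  1 × N: no H
  1 × N (charge +1): no H
  1 × O: 1 H
  1 × O: no H
  1 × O (charge -1): no H
  Total hydrogens = 8.
Molecular formula: C6H8ClFN2O3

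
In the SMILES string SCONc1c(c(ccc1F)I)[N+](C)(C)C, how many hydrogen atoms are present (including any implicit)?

15

Hydrogens are implicit in SMILES; fill each atom to its normal valence:
  4 × C (aromatic): no H
  3 × C: 3 H each → 9
  2 × C (aromatic): 1 H each → 2
  1 × C: 2 H
  1 × F: no H
  1 × I: no H
  1 × N: 1 H
  1 × N (charge +1): no H
  1 × O: no H
  1 × S: 1 H
  Total hydrogens = 15.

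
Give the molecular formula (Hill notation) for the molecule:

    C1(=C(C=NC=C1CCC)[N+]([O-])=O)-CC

Heavy atoms from the SMILES: 10 C, 2 N, 2 O.
Implicit hydrogens by atom environment:
  3 × C: 2 H each → 6
  3 × C (aromatic): no H
  2 × C: 3 H each → 6
  2 × C (aromatic): 1 H each → 2
  1 × N (aromatic): no H
  1 × N (charge +1): no H
  1 × O: no H
  1 × O (charge -1): no H
  Total hydrogens = 14.
Molecular formula: C10H14N2O2

C10H14N2O2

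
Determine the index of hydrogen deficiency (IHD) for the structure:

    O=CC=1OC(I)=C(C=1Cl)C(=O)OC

Molecular formula from the SMILES: C7H4ClIO4.
DoU = (2C + 2 + N − H − X)/2 = (2·7 + 2 + 0 − 4 − 2)/2 = 10/2 = 5.
(Structurally: 1 ring(s) + 4 π bond(s) = 5.)

5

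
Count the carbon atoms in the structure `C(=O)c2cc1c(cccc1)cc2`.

The symbol for carbon appears 11 times in the SMILES. Lowercase c denotes aromatic carbon and counts toward C.

11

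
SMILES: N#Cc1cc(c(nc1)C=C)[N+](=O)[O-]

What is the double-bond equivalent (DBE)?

8

Molecular formula from the SMILES: C8H5N3O2.
DoU = (2C + 2 + N − H − X)/2 = (2·8 + 2 + 3 − 5 − 0)/2 = 16/2 = 8.
(Structurally: 1 ring(s) + 7 π bond(s) = 8.)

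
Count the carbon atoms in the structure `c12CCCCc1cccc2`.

10

The symbol for carbon appears 10 times in the SMILES. Lowercase c denotes aromatic carbon and counts toward C.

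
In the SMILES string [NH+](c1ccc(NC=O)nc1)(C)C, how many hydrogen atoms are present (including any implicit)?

Hydrogens are implicit in SMILES; fill each atom to its normal valence:
  3 × C (aromatic): 1 H each → 3
  2 × C: 3 H each → 6
  2 × C (aromatic): no H
  1 × C: 1 H
  1 × N (charge +1): 1 H
  1 × N: 1 H
  1 × N (aromatic): no H
  1 × O: no H
  Total hydrogens = 12.

12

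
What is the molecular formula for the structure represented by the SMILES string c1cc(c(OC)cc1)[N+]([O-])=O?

C7H7NO3

Heavy atoms from the SMILES: 7 C, 1 N, 3 O.
Implicit hydrogens by atom environment:
  4 × C (aromatic): 1 H each → 4
  2 × C (aromatic): no H
  2 × O: no H
  1 × C: 3 H
  1 × N (charge +1): no H
  1 × O (charge -1): no H
  Total hydrogens = 7.
Molecular formula: C7H7NO3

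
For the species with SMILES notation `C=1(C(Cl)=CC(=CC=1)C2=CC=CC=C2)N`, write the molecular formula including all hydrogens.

C12H10ClN

Heavy atoms from the SMILES: 12 C, 1 Cl, 1 N.
Implicit hydrogens by atom environment:
  8 × C (aromatic): 1 H each → 8
  4 × C (aromatic): no H
  1 × Cl: no H
  1 × N: 2 H
  Total hydrogens = 10.
Molecular formula: C12H10ClN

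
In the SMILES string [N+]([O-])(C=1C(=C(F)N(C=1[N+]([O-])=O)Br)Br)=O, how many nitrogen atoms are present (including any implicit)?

The symbol for nitrogen appears 3 times in the SMILES.

3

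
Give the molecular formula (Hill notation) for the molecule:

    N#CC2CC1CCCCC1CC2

C11H17N

Heavy atoms from the SMILES: 11 C, 1 N.
Implicit hydrogens by atom environment:
  7 × C: 2 H each → 14
  3 × C: 1 H each → 3
  1 × C: no H
  1 × N: no H
  Total hydrogens = 17.
Molecular formula: C11H17N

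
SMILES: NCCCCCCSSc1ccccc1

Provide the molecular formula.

Heavy atoms from the SMILES: 12 C, 1 N, 2 S.
Implicit hydrogens by atom environment:
  6 × C: 2 H each → 12
  5 × C (aromatic): 1 H each → 5
  2 × S: no H
  1 × C (aromatic): no H
  1 × N: 2 H
  Total hydrogens = 19.
Molecular formula: C12H19NS2

C12H19NS2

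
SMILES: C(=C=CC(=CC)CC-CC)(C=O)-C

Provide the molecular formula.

Heavy atoms from the SMILES: 12 C, 1 O.
Implicit hydrogens by atom environment:
  3 × C: 3 H each → 9
  3 × C: 2 H each → 6
  3 × C: 1 H each → 3
  3 × C: no H
  1 × O: no H
  Total hydrogens = 18.
Molecular formula: C12H18O

C12H18O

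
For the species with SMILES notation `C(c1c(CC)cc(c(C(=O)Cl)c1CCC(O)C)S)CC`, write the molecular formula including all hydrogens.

C16H23ClO2S

Heavy atoms from the SMILES: 16 C, 1 Cl, 2 O, 1 S.
Implicit hydrogens by atom environment:
  5 × C: 2 H each → 10
  5 × C (aromatic): no H
  3 × C: 3 H each → 9
  1 × C (aromatic): 1 H
  1 × C: 1 H
  1 × C: no H
  1 × Cl: no H
  1 × O: 1 H
  1 × O: no H
  1 × S: 1 H
  Total hydrogens = 23.
Molecular formula: C16H23ClO2S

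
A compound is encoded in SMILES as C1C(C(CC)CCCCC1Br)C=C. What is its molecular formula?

Heavy atoms from the SMILES: 1 Br, 12 C.
Implicit hydrogens by atom environment:
  7 × C: 2 H each → 14
  4 × C: 1 H each → 4
  1 × Br: no H
  1 × C: 3 H
  Total hydrogens = 21.
Molecular formula: C12H21Br

C12H21Br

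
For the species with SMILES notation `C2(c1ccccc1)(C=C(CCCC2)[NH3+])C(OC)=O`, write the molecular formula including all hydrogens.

Heavy atoms from the SMILES: 15 C, 1 N, 2 O.
Implicit hydrogens by atom environment:
  5 × C (aromatic): 1 H each → 5
  4 × C: 2 H each → 8
  3 × C: no H
  2 × O: no H
  1 × C: 3 H
  1 × C: 1 H
  1 × C (aromatic): no H
  1 × N (charge +1): 3 H
  Total hydrogens = 20.
Net charge +1.
Molecular formula: C15H20NO2+

C15H20NO2+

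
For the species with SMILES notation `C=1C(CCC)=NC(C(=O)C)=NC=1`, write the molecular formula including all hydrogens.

Heavy atoms from the SMILES: 9 C, 2 N, 1 O.
Implicit hydrogens by atom environment:
  2 × C: 3 H each → 6
  2 × C: 2 H each → 4
  2 × C (aromatic): 1 H each → 2
  2 × C (aromatic): no H
  2 × N (aromatic): no H
  1 × C: no H
  1 × O: no H
  Total hydrogens = 12.
Molecular formula: C9H12N2O

C9H12N2O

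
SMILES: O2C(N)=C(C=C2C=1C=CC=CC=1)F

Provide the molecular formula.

Heavy atoms from the SMILES: 10 C, 1 F, 1 N, 1 O.
Implicit hydrogens by atom environment:
  6 × C (aromatic): 1 H each → 6
  4 × C (aromatic): no H
  1 × F: no H
  1 × N: 2 H
  1 × O (aromatic): no H
  Total hydrogens = 8.
Molecular formula: C10H8FNO

C10H8FNO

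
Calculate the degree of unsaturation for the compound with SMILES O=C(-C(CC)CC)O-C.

1

Molecular formula from the SMILES: C7H14O2.
DoU = (2C + 2 + N − H − X)/2 = (2·7 + 2 + 0 − 14 − 0)/2 = 2/2 = 1.
(Structurally: 0 ring(s) + 1 π bond(s) = 1.)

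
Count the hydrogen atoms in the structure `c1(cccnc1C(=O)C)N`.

8

Hydrogens are implicit in SMILES; fill each atom to its normal valence:
  3 × C (aromatic): 1 H each → 3
  2 × C (aromatic): no H
  1 × C: 3 H
  1 × C: no H
  1 × N: 2 H
  1 × N (aromatic): no H
  1 × O: no H
  Total hydrogens = 8.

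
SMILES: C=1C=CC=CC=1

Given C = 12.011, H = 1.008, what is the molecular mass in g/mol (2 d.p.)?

Molecular formula: C6H6.
M = 6×12.011 + 6×1.008 = 78.11 g/mol.

78.11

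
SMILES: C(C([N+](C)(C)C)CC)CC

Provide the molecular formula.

C9H22N+

Heavy atoms from the SMILES: 9 C, 1 N.
Implicit hydrogens by atom environment:
  5 × C: 3 H each → 15
  3 × C: 2 H each → 6
  1 × C: 1 H
  1 × N (charge +1): no H
  Total hydrogens = 22.
Net charge +1.
Molecular formula: C9H22N+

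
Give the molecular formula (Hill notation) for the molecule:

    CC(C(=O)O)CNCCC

C7H15NO2

Heavy atoms from the SMILES: 7 C, 1 N, 2 O.
Implicit hydrogens by atom environment:
  3 × C: 2 H each → 6
  2 × C: 3 H each → 6
  1 × C: 1 H
  1 × C: no H
  1 × N: 1 H
  1 × O: 1 H
  1 × O: no H
  Total hydrogens = 15.
Molecular formula: C7H15NO2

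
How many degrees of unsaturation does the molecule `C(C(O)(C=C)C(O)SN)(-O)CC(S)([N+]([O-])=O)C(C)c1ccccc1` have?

6

Molecular formula from the SMILES: C15H22N2O5S2.
DoU = (2C + 2 + N − H − X)/2 = (2·15 + 2 + 2 − 22 − 0)/2 = 12/2 = 6.
(Structurally: 1 ring(s) + 5 π bond(s) = 6.)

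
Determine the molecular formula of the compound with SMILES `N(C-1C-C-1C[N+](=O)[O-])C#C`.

Heavy atoms from the SMILES: 6 C, 2 N, 2 O.
Implicit hydrogens by atom environment:
  3 × C: 1 H each → 3
  2 × C: 2 H each → 4
  1 × C: no H
  1 × N: 1 H
  1 × N (charge +1): no H
  1 × O: no H
  1 × O (charge -1): no H
  Total hydrogens = 8.
Molecular formula: C6H8N2O2

C6H8N2O2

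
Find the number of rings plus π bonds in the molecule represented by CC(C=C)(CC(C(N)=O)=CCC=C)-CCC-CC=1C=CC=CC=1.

8

Molecular formula from the SMILES: C21H29NO.
DoU = (2C + 2 + N − H − X)/2 = (2·21 + 2 + 1 − 29 − 0)/2 = 16/2 = 8.
(Structurally: 1 ring(s) + 7 π bond(s) = 8.)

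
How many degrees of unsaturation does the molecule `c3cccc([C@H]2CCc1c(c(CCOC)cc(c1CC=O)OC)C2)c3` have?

Molecular formula from the SMILES: C22H26O3.
DoU = (2C + 2 + N − H − X)/2 = (2·22 + 2 + 0 − 26 − 0)/2 = 20/2 = 10.
(Structurally: 3 ring(s) + 7 π bond(s) = 10.)

10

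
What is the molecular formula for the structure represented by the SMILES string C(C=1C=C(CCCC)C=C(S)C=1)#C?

Heavy atoms from the SMILES: 12 C, 1 S.
Implicit hydrogens by atom environment:
  3 × C: 2 H each → 6
  3 × C (aromatic): 1 H each → 3
  3 × C (aromatic): no H
  1 × C: 3 H
  1 × C: 1 H
  1 × C: no H
  1 × S: 1 H
  Total hydrogens = 14.
Molecular formula: C12H14S

C12H14S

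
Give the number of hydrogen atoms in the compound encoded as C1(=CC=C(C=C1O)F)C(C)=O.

Hydrogens are implicit in SMILES; fill each atom to its normal valence:
  3 × C (aromatic): 1 H each → 3
  3 × C (aromatic): no H
  1 × C: 3 H
  1 × C: no H
  1 × F: no H
  1 × O: 1 H
  1 × O: no H
  Total hydrogens = 7.

7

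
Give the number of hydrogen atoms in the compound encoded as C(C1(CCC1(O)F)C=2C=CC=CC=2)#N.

Hydrogens are implicit in SMILES; fill each atom to its normal valence:
  5 × C (aromatic): 1 H each → 5
  3 × C: no H
  2 × C: 2 H each → 4
  1 × C (aromatic): no H
  1 × F: no H
  1 × N: no H
  1 × O: 1 H
  Total hydrogens = 10.

10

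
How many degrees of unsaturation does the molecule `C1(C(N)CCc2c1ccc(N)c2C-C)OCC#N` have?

Molecular formula from the SMILES: C14H19N3O.
DoU = (2C + 2 + N − H − X)/2 = (2·14 + 2 + 3 − 19 − 0)/2 = 14/2 = 7.
(Structurally: 2 ring(s) + 5 π bond(s) = 7.)

7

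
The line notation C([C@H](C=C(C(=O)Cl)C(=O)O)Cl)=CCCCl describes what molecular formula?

Heavy atoms from the SMILES: 9 C, 3 Cl, 3 O.
Implicit hydrogens by atom environment:
  4 × C: 1 H each → 4
  3 × C: no H
  3 × Cl: no H
  2 × C: 2 H each → 4
  2 × O: no H
  1 × O: 1 H
  Total hydrogens = 9.
Molecular formula: C9H9Cl3O3

C9H9Cl3O3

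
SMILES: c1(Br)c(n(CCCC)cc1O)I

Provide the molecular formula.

Heavy atoms from the SMILES: 1 Br, 8 C, 1 I, 1 N, 1 O.
Implicit hydrogens by atom environment:
  3 × C: 2 H each → 6
  3 × C (aromatic): no H
  1 × Br: no H
  1 × C: 3 H
  1 × C (aromatic): 1 H
  1 × I: no H
  1 × N (aromatic): no H
  1 × O: 1 H
  Total hydrogens = 11.
Molecular formula: C8H11BrINO

C8H11BrINO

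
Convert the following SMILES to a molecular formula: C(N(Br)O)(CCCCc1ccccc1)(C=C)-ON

C13H19BrN2O2

Heavy atoms from the SMILES: 1 Br, 13 C, 2 N, 2 O.
Implicit hydrogens by atom environment:
  5 × C: 2 H each → 10
  5 × C (aromatic): 1 H each → 5
  1 × Br: no H
  1 × C: 1 H
  1 × C: no H
  1 × C (aromatic): no H
  1 × N: 2 H
  1 × N: no H
  1 × O: 1 H
  1 × O: no H
  Total hydrogens = 19.
Molecular formula: C13H19BrN2O2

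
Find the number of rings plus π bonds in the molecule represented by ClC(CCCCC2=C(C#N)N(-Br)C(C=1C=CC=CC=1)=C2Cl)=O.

10

Molecular formula from the SMILES: C16H13BrCl2N2O.
DoU = (2C + 2 + N − H − X)/2 = (2·16 + 2 + 2 − 13 − 3)/2 = 20/2 = 10.
(Structurally: 2 ring(s) + 8 π bond(s) = 10.)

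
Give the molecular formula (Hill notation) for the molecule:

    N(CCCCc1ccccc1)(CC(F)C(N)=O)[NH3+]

Heavy atoms from the SMILES: 13 C, 1 F, 3 N, 1 O.
Implicit hydrogens by atom environment:
  5 × C: 2 H each → 10
  5 × C (aromatic): 1 H each → 5
  1 × C: 1 H
  1 × C: no H
  1 × C (aromatic): no H
  1 × F: no H
  1 × N (charge +1): 3 H
  1 × N: 2 H
  1 × N: no H
  1 × O: no H
  Total hydrogens = 21.
Net charge +1.
Molecular formula: C13H21FN3O+

C13H21FN3O+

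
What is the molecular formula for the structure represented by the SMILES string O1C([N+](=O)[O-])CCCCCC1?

Heavy atoms from the SMILES: 7 C, 1 N, 3 O.
Implicit hydrogens by atom environment:
  6 × C: 2 H each → 12
  2 × O: no H
  1 × C: 1 H
  1 × N (charge +1): no H
  1 × O (charge -1): no H
  Total hydrogens = 13.
Molecular formula: C7H13NO3

C7H13NO3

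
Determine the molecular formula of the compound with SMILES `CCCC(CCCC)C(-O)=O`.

Heavy atoms from the SMILES: 9 C, 2 O.
Implicit hydrogens by atom environment:
  5 × C: 2 H each → 10
  2 × C: 3 H each → 6
  1 × C: 1 H
  1 × C: no H
  1 × O: 1 H
  1 × O: no H
  Total hydrogens = 18.
Molecular formula: C9H18O2

C9H18O2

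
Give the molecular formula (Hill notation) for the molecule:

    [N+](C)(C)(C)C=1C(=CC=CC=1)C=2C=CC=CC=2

C15H18N+

Heavy atoms from the SMILES: 15 C, 1 N.
Implicit hydrogens by atom environment:
  9 × C (aromatic): 1 H each → 9
  3 × C: 3 H each → 9
  3 × C (aromatic): no H
  1 × N (charge +1): no H
  Total hydrogens = 18.
Net charge +1.
Molecular formula: C15H18N+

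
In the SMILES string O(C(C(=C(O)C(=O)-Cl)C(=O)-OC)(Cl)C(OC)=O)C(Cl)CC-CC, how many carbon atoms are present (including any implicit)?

13

The symbol for carbon appears 13 times in the SMILES. (Cl is a single chlorine, not C + l.)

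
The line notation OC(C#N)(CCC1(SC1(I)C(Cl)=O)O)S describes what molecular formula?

C7H7ClINO3S2

Heavy atoms from the SMILES: 7 C, 1 Cl, 1 I, 1 N, 3 O, 2 S.
Implicit hydrogens by atom environment:
  5 × C: no H
  2 × C: 2 H each → 4
  2 × O: 1 H each → 2
  1 × Cl: no H
  1 × I: no H
  1 × N: no H
  1 × O: no H
  1 × S: 1 H
  1 × S: no H
  Total hydrogens = 7.
Molecular formula: C7H7ClINO3S2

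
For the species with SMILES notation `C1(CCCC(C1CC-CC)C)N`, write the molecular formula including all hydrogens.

Heavy atoms from the SMILES: 11 C, 1 N.
Implicit hydrogens by atom environment:
  6 × C: 2 H each → 12
  3 × C: 1 H each → 3
  2 × C: 3 H each → 6
  1 × N: 2 H
  Total hydrogens = 23.
Molecular formula: C11H23N

C11H23N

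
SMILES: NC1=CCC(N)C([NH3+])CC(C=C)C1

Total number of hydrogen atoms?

Hydrogens are implicit in SMILES; fill each atom to its normal valence:
  5 × C: 1 H each → 5
  4 × C: 2 H each → 8
  2 × N: 2 H each → 4
  1 × C: no H
  1 × N (charge +1): 3 H
  Total hydrogens = 20.

20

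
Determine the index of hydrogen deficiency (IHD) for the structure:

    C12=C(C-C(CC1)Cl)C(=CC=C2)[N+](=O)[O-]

Molecular formula from the SMILES: C10H10ClNO2.
DoU = (2C + 2 + N − H − X)/2 = (2·10 + 2 + 1 − 10 − 1)/2 = 12/2 = 6.
(Structurally: 2 ring(s) + 4 π bond(s) = 6.)

6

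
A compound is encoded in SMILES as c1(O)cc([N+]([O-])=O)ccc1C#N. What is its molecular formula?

C7H4N2O3

Heavy atoms from the SMILES: 7 C, 2 N, 3 O.
Implicit hydrogens by atom environment:
  3 × C (aromatic): 1 H each → 3
  3 × C (aromatic): no H
  1 × C: no H
  1 × N: no H
  1 × N (charge +1): no H
  1 × O: 1 H
  1 × O: no H
  1 × O (charge -1): no H
  Total hydrogens = 4.
Molecular formula: C7H4N2O3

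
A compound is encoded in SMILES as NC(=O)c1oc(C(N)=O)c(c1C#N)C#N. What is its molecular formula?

Heavy atoms from the SMILES: 8 C, 4 N, 3 O.
Implicit hydrogens by atom environment:
  4 × C (aromatic): no H
  4 × C: no H
  2 × N: 2 H each → 4
  2 × N: no H
  2 × O: no H
  1 × O (aromatic): no H
  Total hydrogens = 4.
Molecular formula: C8H4N4O3

C8H4N4O3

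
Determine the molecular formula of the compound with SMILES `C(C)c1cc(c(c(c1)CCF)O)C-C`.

Heavy atoms from the SMILES: 12 C, 1 F, 1 O.
Implicit hydrogens by atom environment:
  4 × C: 2 H each → 8
  4 × C (aromatic): no H
  2 × C: 3 H each → 6
  2 × C (aromatic): 1 H each → 2
  1 × F: no H
  1 × O: 1 H
  Total hydrogens = 17.
Molecular formula: C12H17FO

C12H17FO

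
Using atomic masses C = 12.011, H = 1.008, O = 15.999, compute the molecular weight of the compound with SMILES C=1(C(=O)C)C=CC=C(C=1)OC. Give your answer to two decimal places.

Molecular formula: C9H10O2.
M = 9×12.011 + 10×1.008 + 2×15.999 = 150.18 g/mol.

150.18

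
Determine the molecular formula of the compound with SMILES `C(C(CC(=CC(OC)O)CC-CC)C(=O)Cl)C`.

C13H23ClO3

Heavy atoms from the SMILES: 13 C, 1 Cl, 3 O.
Implicit hydrogens by atom environment:
  5 × C: 2 H each → 10
  3 × C: 3 H each → 9
  3 × C: 1 H each → 3
  2 × C: no H
  2 × O: no H
  1 × Cl: no H
  1 × O: 1 H
  Total hydrogens = 23.
Molecular formula: C13H23ClO3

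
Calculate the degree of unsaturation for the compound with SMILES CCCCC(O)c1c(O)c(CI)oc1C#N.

5

Molecular formula from the SMILES: C11H14INO3.
DoU = (2C + 2 + N − H − X)/2 = (2·11 + 2 + 1 − 14 − 1)/2 = 10/2 = 5.
(Structurally: 1 ring(s) + 4 π bond(s) = 5.)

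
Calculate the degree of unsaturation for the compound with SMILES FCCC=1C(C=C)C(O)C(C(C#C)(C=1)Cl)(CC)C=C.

6

Molecular formula from the SMILES: C16H20ClFO.
DoU = (2C + 2 + N − H − X)/2 = (2·16 + 2 + 0 − 20 − 2)/2 = 12/2 = 6.
(Structurally: 1 ring(s) + 5 π bond(s) = 6.)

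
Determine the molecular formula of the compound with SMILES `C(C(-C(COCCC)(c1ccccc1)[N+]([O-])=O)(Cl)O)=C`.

C14H18ClNO4

Heavy atoms from the SMILES: 14 C, 1 Cl, 1 N, 4 O.
Implicit hydrogens by atom environment:
  5 × C (aromatic): 1 H each → 5
  4 × C: 2 H each → 8
  2 × C: no H
  2 × O: no H
  1 × C: 3 H
  1 × C: 1 H
  1 × C (aromatic): no H
  1 × Cl: no H
  1 × N (charge +1): no H
  1 × O: 1 H
  1 × O (charge -1): no H
  Total hydrogens = 18.
Molecular formula: C14H18ClNO4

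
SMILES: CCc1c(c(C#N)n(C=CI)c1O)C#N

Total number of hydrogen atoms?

Hydrogens are implicit in SMILES; fill each atom to its normal valence:
  4 × C (aromatic): no H
  2 × C: 1 H each → 2
  2 × C: no H
  2 × N: no H
  1 × C: 3 H
  1 × C: 2 H
  1 × I: no H
  1 × N (aromatic): no H
  1 × O: 1 H
  Total hydrogens = 8.

8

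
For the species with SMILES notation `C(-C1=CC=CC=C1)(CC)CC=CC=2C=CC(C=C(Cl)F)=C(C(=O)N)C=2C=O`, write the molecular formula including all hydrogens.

C22H21ClFNO2

Heavy atoms from the SMILES: 22 C, 1 Cl, 1 F, 1 N, 2 O.
Implicit hydrogens by atom environment:
  7 × C (aromatic): 1 H each → 7
  5 × C: 1 H each → 5
  5 × C (aromatic): no H
  2 × C: 2 H each → 4
  2 × C: no H
  2 × O: no H
  1 × C: 3 H
  1 × Cl: no H
  1 × F: no H
  1 × N: 2 H
  Total hydrogens = 21.
Molecular formula: C22H21ClFNO2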